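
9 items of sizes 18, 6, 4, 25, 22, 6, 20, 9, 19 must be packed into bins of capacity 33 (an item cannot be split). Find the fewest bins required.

5

Total = 25 + 22 + 20 + 19 + 18 + 9 + 6 + 6 + 4 = 129.
Lower bound: ⌈129/33⌉ = 4 bins.
Also, 5 items each exceed 33/2, and no two of those can share a bin, so at least 5 bins are needed.
A packing using 5 bins:
  bin 1: 25 + 6 = 31
  bin 2: 22 + 9 = 31
  bin 3: 20 + 6 + 4 = 30
  bin 4: 19 = 19
  bin 5: 18 = 18
This matches the lower bound, so 5 is optimal.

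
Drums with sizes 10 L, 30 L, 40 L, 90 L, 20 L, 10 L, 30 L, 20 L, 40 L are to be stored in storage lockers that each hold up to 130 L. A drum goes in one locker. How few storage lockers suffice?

Total = 90 + 40 + 40 + 30 + 30 + 20 + 20 + 10 + 10 = 290 L.
Lower bound: ⌈290/130⌉ = 3 storage lockers.
A packing using 3 storage lockers:
  locker 1: 90 + 40 = 130
  locker 2: 40 + 30 + 30 + 20 + 10 = 130
  locker 3: 20 + 10 = 30
This matches the lower bound, so 3 is optimal.

3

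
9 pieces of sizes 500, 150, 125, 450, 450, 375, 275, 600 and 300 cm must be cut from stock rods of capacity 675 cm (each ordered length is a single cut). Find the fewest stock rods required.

Total = 600 + 500 + 450 + 450 + 375 + 300 + 275 + 150 + 125 = 3225 cm.
Lower bound: ⌈3225/675⌉ = 5 stock rods.
A packing using 6 stock rods:
  stock rod 1: 600 = 600
  stock rod 2: 500 + 150 = 650
  stock rod 3: 450 + 125 = 575
  stock rod 4: 450 = 450
  stock rod 5: 375 + 300 = 675
  stock rod 6: 275 = 275
No arrangement into 5 stock rods stays within capacity, so 6 is optimal.

6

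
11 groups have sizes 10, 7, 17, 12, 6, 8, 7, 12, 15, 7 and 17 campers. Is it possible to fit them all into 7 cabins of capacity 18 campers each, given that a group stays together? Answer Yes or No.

No

Total = 118 campers; ⌈118/18⌉ = 7.
The bound of 7 does not rule out 7, but exhaustive search shows no assignment into 7 cabins of capacity 18 campers exists — the minimum is 8.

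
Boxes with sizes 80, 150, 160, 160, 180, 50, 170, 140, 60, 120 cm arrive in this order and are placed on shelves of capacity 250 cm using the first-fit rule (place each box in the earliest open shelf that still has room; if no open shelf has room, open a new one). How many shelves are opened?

7

  80 → shelf 1 (new)  [load 80/250]
  150 → shelf 1  [load 230/250]
  160 → shelf 2 (new)  [load 160/250]
  160 → shelf 3 (new)  [load 160/250]
  180 → shelf 4 (new)  [load 180/250]
  50 → shelf 2  [load 210/250]
  170 → shelf 5 (new)  [load 170/250]
  140 → shelf 6 (new)  [load 140/250]
  60 → shelf 3  [load 220/250]
  120 → shelf 7 (new)  [load 120/250]
7 shelves opened.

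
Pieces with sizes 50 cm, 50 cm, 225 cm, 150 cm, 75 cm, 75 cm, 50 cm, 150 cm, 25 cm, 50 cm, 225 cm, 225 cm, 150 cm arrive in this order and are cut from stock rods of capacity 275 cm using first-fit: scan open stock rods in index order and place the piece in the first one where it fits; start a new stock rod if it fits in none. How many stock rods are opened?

  50 → stock rod 1 (new)  [load 50/275]
  50 → stock rod 1  [load 100/275]
  225 → stock rod 2 (new)  [load 225/275]
  150 → stock rod 1  [load 250/275]
  75 → stock rod 3 (new)  [load 75/275]
  75 → stock rod 3  [load 150/275]
  50 → stock rod 2  [load 275/275]
  150 → stock rod 4 (new)  [load 150/275]
  25 → stock rod 1  [load 275/275]
  50 → stock rod 3  [load 200/275]
  225 → stock rod 5 (new)  [load 225/275]
  225 → stock rod 6 (new)  [load 225/275]
  150 → stock rod 7 (new)  [load 150/275]
7 stock rods opened.

7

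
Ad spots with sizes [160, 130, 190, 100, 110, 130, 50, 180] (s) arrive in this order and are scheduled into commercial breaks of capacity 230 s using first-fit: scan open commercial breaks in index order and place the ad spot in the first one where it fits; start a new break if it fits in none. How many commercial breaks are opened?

6

  160 → break 1 (new)  [load 160/230]
  130 → break 2 (new)  [load 130/230]
  190 → break 3 (new)  [load 190/230]
  100 → break 2  [load 230/230]
  110 → break 4 (new)  [load 110/230]
  130 → break 5 (new)  [load 130/230]
  50 → break 1  [load 210/230]
  180 → break 6 (new)  [load 180/230]
6 commercial breaks opened.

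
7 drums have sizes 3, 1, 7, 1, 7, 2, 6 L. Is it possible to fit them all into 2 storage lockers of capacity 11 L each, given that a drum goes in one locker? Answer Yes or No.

No

Total = 27 L; ⌈27/11⌉ = 3.
At least 3 storage lockers are required, but only 2 are allowed.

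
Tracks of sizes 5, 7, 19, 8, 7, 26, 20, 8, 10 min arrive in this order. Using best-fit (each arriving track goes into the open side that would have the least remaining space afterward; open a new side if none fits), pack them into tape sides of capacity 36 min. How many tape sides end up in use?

4

  5 → side 1 (new)  [load 5/36]
  7 → side 1  [load 12/36]
  19 → side 1  [load 31/36]
  8 → side 2 (new)  [load 8/36]
  7 → side 2  [load 15/36]
  26 → side 3 (new)  [load 26/36]
  20 → side 2  [load 35/36]
  8 → side 3  [load 34/36]
  10 → side 4 (new)  [load 10/36]
4 tape sides opened.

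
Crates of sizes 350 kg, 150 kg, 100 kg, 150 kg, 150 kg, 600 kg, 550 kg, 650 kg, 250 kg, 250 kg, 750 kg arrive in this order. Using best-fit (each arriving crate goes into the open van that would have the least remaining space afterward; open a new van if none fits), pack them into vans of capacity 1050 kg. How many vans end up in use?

5

  350 → van 1 (new)  [load 350/1050]
  150 → van 1  [load 500/1050]
  100 → van 1  [load 600/1050]
  150 → van 1  [load 750/1050]
  150 → van 1  [load 900/1050]
  600 → van 2 (new)  [load 600/1050]
  550 → van 3 (new)  [load 550/1050]
  650 → van 4 (new)  [load 650/1050]
  250 → van 4  [load 900/1050]
  250 → van 2  [load 850/1050]
  750 → van 5 (new)  [load 750/1050]
5 vans opened.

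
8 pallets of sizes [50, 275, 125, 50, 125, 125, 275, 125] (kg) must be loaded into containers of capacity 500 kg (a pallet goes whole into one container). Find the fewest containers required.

Total = 275 + 275 + 125 + 125 + 125 + 125 + 50 + 50 = 1150 kg.
Lower bound: ⌈1150/500⌉ = 3 containers.
A packing using 3 containers:
  container 1: 275 + 125 + 50 + 50 = 500
  container 2: 275 + 125 = 400
  container 3: 125 + 125 = 250
This matches the lower bound, so 3 is optimal.

3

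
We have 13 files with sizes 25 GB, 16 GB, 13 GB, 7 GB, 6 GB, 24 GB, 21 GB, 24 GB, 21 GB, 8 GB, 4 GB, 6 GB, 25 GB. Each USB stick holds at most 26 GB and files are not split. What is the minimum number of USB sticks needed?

9

Total = 25 + 25 + 24 + 24 + 21 + 21 + 16 + 13 + 8 + 7 + 6 + 6 + 4 = 200 GB.
Lower bound: ⌈200/26⌉ = 8 USB sticks.
A packing using 9 USB sticks:
  USB stick 1: 25 = 25
  USB stick 2: 25 = 25
  USB stick 3: 24 = 24
  USB stick 4: 24 = 24
  USB stick 5: 21 + 4 = 25
  USB stick 6: 21 = 21
  USB stick 7: 16 + 8 = 24
  USB stick 8: 13 + 7 + 6 = 26
  USB stick 9: 6 = 6
No arrangement into 8 USB sticks stays within capacity, so 9 is optimal.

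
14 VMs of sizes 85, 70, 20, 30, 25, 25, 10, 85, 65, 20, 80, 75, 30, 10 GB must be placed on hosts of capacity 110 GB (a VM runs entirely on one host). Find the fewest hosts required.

Total = 85 + 85 + 80 + 75 + 70 + 65 + 30 + 30 + 25 + 25 + 20 + 20 + 10 + 10 = 630 GB.
Lower bound: ⌈630/110⌉ = 6 hosts.
A packing using 6 hosts:
  host 1: 85 + 25 = 110
  host 2: 85 + 25 = 110
  host 3: 80 + 30 = 110
  host 4: 75 + 30 = 105
  host 5: 70 + 20 + 20 = 110
  host 6: 65 + 10 + 10 = 85
This matches the lower bound, so 6 is optimal.

6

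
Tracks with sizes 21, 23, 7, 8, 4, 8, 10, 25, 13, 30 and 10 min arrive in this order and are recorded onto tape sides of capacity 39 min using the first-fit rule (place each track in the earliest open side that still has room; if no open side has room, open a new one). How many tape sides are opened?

  21 → side 1 (new)  [load 21/39]
  23 → side 2 (new)  [load 23/39]
  7 → side 1  [load 28/39]
  8 → side 1  [load 36/39]
  4 → side 2  [load 27/39]
  8 → side 2  [load 35/39]
  10 → side 3 (new)  [load 10/39]
  25 → side 3  [load 35/39]
  13 → side 4 (new)  [load 13/39]
  30 → side 5 (new)  [load 30/39]
  10 → side 4  [load 23/39]
5 tape sides opened.

5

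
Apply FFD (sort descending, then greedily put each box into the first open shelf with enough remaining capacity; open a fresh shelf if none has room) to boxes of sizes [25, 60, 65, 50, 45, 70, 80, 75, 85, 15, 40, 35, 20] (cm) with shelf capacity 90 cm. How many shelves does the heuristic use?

Sorted descending: 85, 80, 75, 70, 65, 60, 50, 45, 40, 35, 25, 20, 15.
  85 → shelf 1 (new)  [load 85/90]
  80 → shelf 2 (new)  [load 80/90]
  75 → shelf 3 (new)  [load 75/90]
  70 → shelf 4 (new)  [load 70/90]
  65 → shelf 5 (new)  [load 65/90]
  60 → shelf 6 (new)  [load 60/90]
  50 → shelf 7 (new)  [load 50/90]
  45 → shelf 8 (new)  [load 45/90]
  40 → shelf 7  [load 90/90]
  35 → shelf 8  [load 80/90]
  25 → shelf 5  [load 90/90]
  20 → shelf 4  [load 90/90]
  15 → shelf 3  [load 90/90]
8 shelves opened.

8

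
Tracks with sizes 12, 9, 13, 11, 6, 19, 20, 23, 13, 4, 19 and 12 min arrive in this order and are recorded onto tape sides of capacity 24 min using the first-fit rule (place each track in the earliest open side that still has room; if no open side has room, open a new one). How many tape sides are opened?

8

  12 → side 1 (new)  [load 12/24]
  9 → side 1  [load 21/24]
  13 → side 2 (new)  [load 13/24]
  11 → side 2  [load 24/24]
  6 → side 3 (new)  [load 6/24]
  19 → side 4 (new)  [load 19/24]
  20 → side 5 (new)  [load 20/24]
  23 → side 6 (new)  [load 23/24]
  13 → side 3  [load 19/24]
  4 → side 3  [load 23/24]
  19 → side 7 (new)  [load 19/24]
  12 → side 8 (new)  [load 12/24]
8 tape sides opened.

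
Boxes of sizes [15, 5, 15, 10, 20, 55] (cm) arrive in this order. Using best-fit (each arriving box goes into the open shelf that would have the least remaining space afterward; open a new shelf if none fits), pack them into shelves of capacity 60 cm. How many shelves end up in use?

  15 → shelf 1 (new)  [load 15/60]
  5 → shelf 1  [load 20/60]
  15 → shelf 1  [load 35/60]
  10 → shelf 1  [load 45/60]
  20 → shelf 2 (new)  [load 20/60]
  55 → shelf 3 (new)  [load 55/60]
3 shelves opened.

3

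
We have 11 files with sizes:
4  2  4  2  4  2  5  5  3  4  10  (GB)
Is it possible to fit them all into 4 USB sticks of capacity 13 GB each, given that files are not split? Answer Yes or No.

A valid assignment using 4 USB sticks:
  USB stick 1: 10 + 3 = 13
  USB stick 2: 5 + 5 + 2 = 12
  USB stick 3: 4 + 4 + 4 = 12
  USB stick 4: 4 + 2 + 2 = 8
Every load is within 13 GB, so 4 USB sticks suffice.

Yes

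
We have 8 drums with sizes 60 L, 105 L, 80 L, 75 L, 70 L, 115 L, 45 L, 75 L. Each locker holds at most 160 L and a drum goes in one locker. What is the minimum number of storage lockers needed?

Total = 115 + 105 + 80 + 75 + 75 + 70 + 60 + 45 = 625 L.
Lower bound: ⌈625/160⌉ = 4 storage lockers.
A packing using 5 storage lockers:
  locker 1: 115 + 45 = 160
  locker 2: 105 = 105
  locker 3: 80 + 75 = 155
  locker 4: 75 + 70 = 145
  locker 5: 60 = 60
No arrangement into 4 storage lockers stays within capacity, so 5 is optimal.

5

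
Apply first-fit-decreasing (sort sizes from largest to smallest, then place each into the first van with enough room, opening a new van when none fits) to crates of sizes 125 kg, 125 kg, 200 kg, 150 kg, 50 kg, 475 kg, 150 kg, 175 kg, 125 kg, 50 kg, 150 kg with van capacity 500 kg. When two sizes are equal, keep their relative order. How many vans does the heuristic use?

Sorted descending: 475, 200, 175, 150, 150, 150, 125, 125, 125, 50, 50.
  475 → van 1 (new)  [load 475/500]
  200 → van 2 (new)  [load 200/500]
  175 → van 2  [load 375/500]
  150 → van 3 (new)  [load 150/500]
  150 → van 3  [load 300/500]
  150 → van 3  [load 450/500]
  125 → van 2  [load 500/500]
  125 → van 4 (new)  [load 125/500]
  125 → van 4  [load 250/500]
  50 → van 3  [load 500/500]
  50 → van 4  [load 300/500]
4 vans opened.

4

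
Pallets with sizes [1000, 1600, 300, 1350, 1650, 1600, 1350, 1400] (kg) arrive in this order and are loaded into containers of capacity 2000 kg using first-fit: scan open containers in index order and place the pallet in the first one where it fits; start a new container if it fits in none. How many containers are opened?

  1000 → container 1 (new)  [load 1000/2000]
  1600 → container 2 (new)  [load 1600/2000]
  300 → container 1  [load 1300/2000]
  1350 → container 3 (new)  [load 1350/2000]
  1650 → container 4 (new)  [load 1650/2000]
  1600 → container 5 (new)  [load 1600/2000]
  1350 → container 6 (new)  [load 1350/2000]
  1400 → container 7 (new)  [load 1400/2000]
7 containers opened.

7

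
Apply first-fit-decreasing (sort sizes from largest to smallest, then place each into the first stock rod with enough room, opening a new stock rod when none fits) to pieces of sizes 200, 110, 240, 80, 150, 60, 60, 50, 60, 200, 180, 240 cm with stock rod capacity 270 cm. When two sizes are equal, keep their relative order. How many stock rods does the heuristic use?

Sorted descending: 240, 240, 200, 200, 180, 150, 110, 80, 60, 60, 60, 50.
  240 → stock rod 1 (new)  [load 240/270]
  240 → stock rod 2 (new)  [load 240/270]
  200 → stock rod 3 (new)  [load 200/270]
  200 → stock rod 4 (new)  [load 200/270]
  180 → stock rod 5 (new)  [load 180/270]
  150 → stock rod 6 (new)  [load 150/270]
  110 → stock rod 6  [load 260/270]
  80 → stock rod 5  [load 260/270]
  60 → stock rod 3  [load 260/270]
  60 → stock rod 4  [load 260/270]
  60 → stock rod 7 (new)  [load 60/270]
  50 → stock rod 7  [load 110/270]
7 stock rods opened.

7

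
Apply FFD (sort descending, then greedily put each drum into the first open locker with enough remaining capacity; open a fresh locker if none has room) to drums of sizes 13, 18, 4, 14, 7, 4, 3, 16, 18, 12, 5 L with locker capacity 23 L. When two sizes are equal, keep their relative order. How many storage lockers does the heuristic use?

6

Sorted descending: 18, 18, 16, 14, 13, 12, 7, 5, 4, 4, 3.
  18 → locker 1 (new)  [load 18/23]
  18 → locker 2 (new)  [load 18/23]
  16 → locker 3 (new)  [load 16/23]
  14 → locker 4 (new)  [load 14/23]
  13 → locker 5 (new)  [load 13/23]
  12 → locker 6 (new)  [load 12/23]
  7 → locker 3  [load 23/23]
  5 → locker 1  [load 23/23]
  4 → locker 2  [load 22/23]
  4 → locker 4  [load 18/23]
  3 → locker 4  [load 21/23]
6 storage lockers opened.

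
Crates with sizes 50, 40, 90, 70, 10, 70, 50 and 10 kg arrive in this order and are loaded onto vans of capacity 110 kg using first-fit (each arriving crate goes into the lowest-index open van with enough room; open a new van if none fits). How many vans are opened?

  50 → van 1 (new)  [load 50/110]
  40 → van 1  [load 90/110]
  90 → van 2 (new)  [load 90/110]
  70 → van 3 (new)  [load 70/110]
  10 → van 1  [load 100/110]
  70 → van 4 (new)  [load 70/110]
  50 → van 5 (new)  [load 50/110]
  10 → van 1  [load 110/110]
5 vans opened.

5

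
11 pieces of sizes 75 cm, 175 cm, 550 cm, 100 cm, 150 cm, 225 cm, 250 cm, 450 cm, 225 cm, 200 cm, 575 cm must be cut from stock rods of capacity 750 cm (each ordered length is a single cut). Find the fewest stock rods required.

4

Total = 575 + 550 + 450 + 250 + 225 + 225 + 200 + 175 + 150 + 100 + 75 = 2975 cm.
Lower bound: ⌈2975/750⌉ = 4 stock rods.
A packing using 4 stock rods:
  stock rod 1: 575 + 175 = 750
  stock rod 2: 550 + 200 = 750
  stock rod 3: 450 + 225 + 75 = 750
  stock rod 4: 250 + 225 + 150 + 100 = 725
This matches the lower bound, so 4 is optimal.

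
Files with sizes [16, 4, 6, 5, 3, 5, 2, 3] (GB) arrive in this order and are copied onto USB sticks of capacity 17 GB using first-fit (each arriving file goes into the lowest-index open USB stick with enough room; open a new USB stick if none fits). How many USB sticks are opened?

  16 → USB stick 1 (new)  [load 16/17]
  4 → USB stick 2 (new)  [load 4/17]
  6 → USB stick 2  [load 10/17]
  5 → USB stick 2  [load 15/17]
  3 → USB stick 3 (new)  [load 3/17]
  5 → USB stick 3  [load 8/17]
  2 → USB stick 2  [load 17/17]
  3 → USB stick 3  [load 11/17]
3 USB sticks opened.

3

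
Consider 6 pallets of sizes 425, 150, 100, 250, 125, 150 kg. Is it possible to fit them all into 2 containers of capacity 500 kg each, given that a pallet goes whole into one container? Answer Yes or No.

No

Total = 1200 kg; ⌈1200/500⌉ = 3.
At least 3 containers are required, but only 2 are allowed.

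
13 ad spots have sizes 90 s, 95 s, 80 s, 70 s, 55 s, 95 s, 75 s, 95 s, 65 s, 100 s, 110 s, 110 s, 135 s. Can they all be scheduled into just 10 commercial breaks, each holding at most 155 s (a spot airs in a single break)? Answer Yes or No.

Yes

A valid assignment using 10 commercial breaks:
  break 1: 135 = 135
  break 2: 110 = 110
  break 3: 110 = 110
  break 4: 100 + 55 = 155
  break 5: 95 = 95
  break 6: 95 = 95
  break 7: 95 = 95
  break 8: 90 + 65 = 155
  break 9: 80 + 75 = 155
  break 10: 70 = 70
Every load is within 155 s, so 10 commercial breaks suffice.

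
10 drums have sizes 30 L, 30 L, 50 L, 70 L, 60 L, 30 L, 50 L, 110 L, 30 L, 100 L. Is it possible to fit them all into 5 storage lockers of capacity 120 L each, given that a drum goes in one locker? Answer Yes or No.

Yes

A valid assignment using 5 storage lockers:
  locker 1: 110 = 110
  locker 2: 100 = 100
  locker 3: 70 + 50 = 120
  locker 4: 60 + 50 = 110
  locker 5: 30 + 30 + 30 + 30 = 120
Every load is within 120 L, so 5 storage lockers suffice.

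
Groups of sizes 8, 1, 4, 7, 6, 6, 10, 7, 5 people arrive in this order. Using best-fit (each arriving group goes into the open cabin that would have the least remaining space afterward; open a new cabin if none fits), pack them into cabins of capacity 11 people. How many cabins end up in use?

6

  8 → cabin 1 (new)  [load 8/11]
  1 → cabin 1  [load 9/11]
  4 → cabin 2 (new)  [load 4/11]
  7 → cabin 2  [load 11/11]
  6 → cabin 3 (new)  [load 6/11]
  6 → cabin 4 (new)  [load 6/11]
  10 → cabin 5 (new)  [load 10/11]
  7 → cabin 6 (new)  [load 7/11]
  5 → cabin 3  [load 11/11]
6 cabins opened.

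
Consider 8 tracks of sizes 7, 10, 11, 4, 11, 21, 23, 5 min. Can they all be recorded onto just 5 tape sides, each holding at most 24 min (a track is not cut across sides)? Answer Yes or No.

A valid assignment using 5 tape sides:
  side 1: 23 = 23
  side 2: 21 = 21
  side 3: 11 + 11 = 22
  side 4: 10 + 7 + 5 = 22
  side 5: 4 = 4
Every load is within 24 min, so 5 tape sides suffice.

Yes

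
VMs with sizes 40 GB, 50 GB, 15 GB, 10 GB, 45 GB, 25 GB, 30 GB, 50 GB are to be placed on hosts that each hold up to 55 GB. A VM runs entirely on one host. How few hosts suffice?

5

Total = 50 + 50 + 45 + 40 + 30 + 25 + 15 + 10 = 265 GB.
Lower bound: ⌈265/55⌉ = 5 hosts.
A packing using 5 hosts:
  host 1: 50 = 50
  host 2: 50 = 50
  host 3: 45 + 10 = 55
  host 4: 40 + 15 = 55
  host 5: 30 + 25 = 55
This matches the lower bound, so 5 is optimal.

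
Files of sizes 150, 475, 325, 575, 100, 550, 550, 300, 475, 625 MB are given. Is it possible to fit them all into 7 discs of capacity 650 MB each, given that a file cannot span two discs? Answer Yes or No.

Yes

A valid assignment using 7 discs:
  disc 1: 625 = 625
  disc 2: 575 = 575
  disc 3: 550 + 100 = 650
  disc 4: 550 = 550
  disc 5: 475 + 150 = 625
  disc 6: 475 = 475
  disc 7: 325 + 300 = 625
Every load is within 650 MB, so 7 discs suffice.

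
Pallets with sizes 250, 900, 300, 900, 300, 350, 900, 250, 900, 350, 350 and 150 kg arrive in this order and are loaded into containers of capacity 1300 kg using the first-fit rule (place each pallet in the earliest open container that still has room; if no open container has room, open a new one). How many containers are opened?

5

  250 → container 1 (new)  [load 250/1300]
  900 → container 1  [load 1150/1300]
  300 → container 2 (new)  [load 300/1300]
  900 → container 2  [load 1200/1300]
  300 → container 3 (new)  [load 300/1300]
  350 → container 3  [load 650/1300]
  900 → container 4 (new)  [load 900/1300]
  250 → container 3  [load 900/1300]
  900 → container 5 (new)  [load 900/1300]
  350 → container 3  [load 1250/1300]
  350 → container 4  [load 1250/1300]
  150 → container 1  [load 1300/1300]
5 containers opened.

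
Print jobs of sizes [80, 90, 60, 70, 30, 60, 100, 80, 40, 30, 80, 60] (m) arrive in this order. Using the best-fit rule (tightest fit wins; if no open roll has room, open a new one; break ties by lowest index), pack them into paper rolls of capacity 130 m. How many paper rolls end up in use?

  80 → roll 1 (new)  [load 80/130]
  90 → roll 2 (new)  [load 90/130]
  60 → roll 3 (new)  [load 60/130]
  70 → roll 3  [load 130/130]
  30 → roll 2  [load 120/130]
  60 → roll 4 (new)  [load 60/130]
  100 → roll 5 (new)  [load 100/130]
  80 → roll 6 (new)  [load 80/130]
  40 → roll 1  [load 120/130]
  30 → roll 5  [load 130/130]
  80 → roll 7 (new)  [load 80/130]
  60 → roll 4  [load 120/130]
7 paper rolls opened.

7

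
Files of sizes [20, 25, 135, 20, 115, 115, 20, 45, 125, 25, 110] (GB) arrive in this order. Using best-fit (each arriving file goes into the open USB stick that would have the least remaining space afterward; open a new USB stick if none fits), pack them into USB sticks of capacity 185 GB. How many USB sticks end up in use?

  20 → USB stick 1 (new)  [load 20/185]
  25 → USB stick 1  [load 45/185]
  135 → USB stick 1  [load 180/185]
  20 → USB stick 2 (new)  [load 20/185]
  115 → USB stick 2  [load 135/185]
  115 → USB stick 3 (new)  [load 115/185]
  20 → USB stick 2  [load 155/185]
  45 → USB stick 3  [load 160/185]
  125 → USB stick 4 (new)  [load 125/185]
  25 → USB stick 3  [load 185/185]
  110 → USB stick 5 (new)  [load 110/185]
5 USB sticks opened.

5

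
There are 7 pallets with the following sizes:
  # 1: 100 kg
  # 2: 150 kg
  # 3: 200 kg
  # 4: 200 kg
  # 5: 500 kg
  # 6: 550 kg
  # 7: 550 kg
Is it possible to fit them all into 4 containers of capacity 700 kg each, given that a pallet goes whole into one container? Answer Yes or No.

A valid assignment using 4 containers:
  container 1: 550 + 150 = 700
  container 2: 550 + 100 = 650
  container 3: 500 + 200 = 700
  container 4: 200 = 200
Every load is within 700 kg, so 4 containers suffice.

Yes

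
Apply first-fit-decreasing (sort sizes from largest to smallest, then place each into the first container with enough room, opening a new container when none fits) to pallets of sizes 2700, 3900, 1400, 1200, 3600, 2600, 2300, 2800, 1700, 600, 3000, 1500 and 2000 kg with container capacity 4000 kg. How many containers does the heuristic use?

8

Sorted descending: 3900, 3600, 3000, 2800, 2700, 2600, 2300, 2000, 1700, 1500, 1400, 1200, 600.
  3900 → container 1 (new)  [load 3900/4000]
  3600 → container 2 (new)  [load 3600/4000]
  3000 → container 3 (new)  [load 3000/4000]
  2800 → container 4 (new)  [load 2800/4000]
  2700 → container 5 (new)  [load 2700/4000]
  2600 → container 6 (new)  [load 2600/4000]
  2300 → container 7 (new)  [load 2300/4000]
  2000 → container 8 (new)  [load 2000/4000]
  1700 → container 7  [load 4000/4000]
  1500 → container 8  [load 3500/4000]
  1400 → container 6  [load 4000/4000]
  1200 → container 4  [load 4000/4000]
  600 → container 3  [load 3600/4000]
8 containers opened.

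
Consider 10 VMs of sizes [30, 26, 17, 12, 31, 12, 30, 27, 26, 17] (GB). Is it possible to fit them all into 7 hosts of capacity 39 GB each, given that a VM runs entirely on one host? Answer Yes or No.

Yes

A valid assignment using 7 hosts:
  host 1: 31 = 31
  host 2: 30 = 30
  host 3: 30 = 30
  host 4: 27 + 12 = 39
  host 5: 26 + 12 = 38
  host 6: 26 = 26
  host 7: 17 + 17 = 34
Every load is within 39 GB, so 7 hosts suffice.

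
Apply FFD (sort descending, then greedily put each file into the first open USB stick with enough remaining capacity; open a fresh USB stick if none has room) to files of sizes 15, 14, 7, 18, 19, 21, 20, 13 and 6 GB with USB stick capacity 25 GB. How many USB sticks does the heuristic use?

Sorted descending: 21, 20, 19, 18, 15, 14, 13, 7, 6.
  21 → USB stick 1 (new)  [load 21/25]
  20 → USB stick 2 (new)  [load 20/25]
  19 → USB stick 3 (new)  [load 19/25]
  18 → USB stick 4 (new)  [load 18/25]
  15 → USB stick 5 (new)  [load 15/25]
  14 → USB stick 6 (new)  [load 14/25]
  13 → USB stick 7 (new)  [load 13/25]
  7 → USB stick 4  [load 25/25]
  6 → USB stick 3  [load 25/25]
7 USB sticks opened.

7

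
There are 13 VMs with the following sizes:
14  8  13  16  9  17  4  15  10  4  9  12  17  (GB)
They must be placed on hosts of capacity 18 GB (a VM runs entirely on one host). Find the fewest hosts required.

Total = 17 + 17 + 16 + 15 + 14 + 13 + 12 + 10 + 9 + 9 + 8 + 4 + 4 = 148 GB.
Lower bound: ⌈148/18⌉ = 9 hosts.
A packing using 9 hosts:
  host 1: 17 = 17
  host 2: 17 = 17
  host 3: 16 = 16
  host 4: 15 = 15
  host 5: 14 + 4 = 18
  host 6: 13 + 4 = 17
  host 7: 12 = 12
  host 8: 10 + 8 = 18
  host 9: 9 + 9 = 18
This matches the lower bound, so 9 is optimal.

9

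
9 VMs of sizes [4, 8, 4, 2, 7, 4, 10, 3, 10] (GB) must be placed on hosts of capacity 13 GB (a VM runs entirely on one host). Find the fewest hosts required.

5

Total = 10 + 10 + 8 + 7 + 4 + 4 + 4 + 3 + 2 = 52 GB.
Lower bound: ⌈52/13⌉ = 4 hosts.
A packing using 5 hosts:
  host 1: 10 + 3 = 13
  host 2: 10 + 2 = 12
  host 3: 8 + 4 = 12
  host 4: 7 + 4 = 11
  host 5: 4 = 4
No arrangement into 4 hosts stays within capacity, so 5 is optimal.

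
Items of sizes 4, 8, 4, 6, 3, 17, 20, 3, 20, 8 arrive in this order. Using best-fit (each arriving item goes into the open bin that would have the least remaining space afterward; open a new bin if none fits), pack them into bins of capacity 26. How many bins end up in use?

  4 → bin 1 (new)  [load 4/26]
  8 → bin 1  [load 12/26]
  4 → bin 1  [load 16/26]
  6 → bin 1  [load 22/26]
  3 → bin 1  [load 25/26]
  17 → bin 2 (new)  [load 17/26]
  20 → bin 3 (new)  [load 20/26]
  3 → bin 3  [load 23/26]
  20 → bin 4 (new)  [load 20/26]
  8 → bin 2  [load 25/26]
4 bins opened.

4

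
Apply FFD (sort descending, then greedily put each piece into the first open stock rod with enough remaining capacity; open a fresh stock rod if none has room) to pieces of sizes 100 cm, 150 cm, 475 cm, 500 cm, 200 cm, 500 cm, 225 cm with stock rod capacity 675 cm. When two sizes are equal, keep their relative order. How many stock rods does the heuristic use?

4

Sorted descending: 500, 500, 475, 225, 200, 150, 100.
  500 → stock rod 1 (new)  [load 500/675]
  500 → stock rod 2 (new)  [load 500/675]
  475 → stock rod 3 (new)  [load 475/675]
  225 → stock rod 4 (new)  [load 225/675]
  200 → stock rod 3  [load 675/675]
  150 → stock rod 1  [load 650/675]
  100 → stock rod 2  [load 600/675]
4 stock rods opened.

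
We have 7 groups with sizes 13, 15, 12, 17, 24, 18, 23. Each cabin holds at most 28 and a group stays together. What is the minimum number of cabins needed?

Total = 24 + 23 + 18 + 17 + 15 + 13 + 12 = 122.
Lower bound: ⌈122/28⌉ = 5 cabins.
A packing using 6 cabins:
  cabin 1: 24 = 24
  cabin 2: 23 = 23
  cabin 3: 18 = 18
  cabin 4: 17 = 17
  cabin 5: 15 + 13 = 28
  cabin 6: 12 = 12
No arrangement into 5 cabins stays within capacity, so 6 is optimal.

6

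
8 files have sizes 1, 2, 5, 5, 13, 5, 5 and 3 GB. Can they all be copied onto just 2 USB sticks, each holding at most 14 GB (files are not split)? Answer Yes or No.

Total = 39 GB; ⌈39/14⌉ = 3.
At least 3 USB sticks are required, but only 2 are allowed.

No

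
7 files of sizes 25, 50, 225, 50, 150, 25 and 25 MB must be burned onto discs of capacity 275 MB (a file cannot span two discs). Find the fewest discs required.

2

Total = 225 + 150 + 50 + 50 + 25 + 25 + 25 = 550 MB.
Lower bound: ⌈550/275⌉ = 2 discs.
A packing using 2 discs:
  disc 1: 225 + 50 = 275
  disc 2: 150 + 50 + 25 + 25 + 25 = 275
This matches the lower bound, so 2 is optimal.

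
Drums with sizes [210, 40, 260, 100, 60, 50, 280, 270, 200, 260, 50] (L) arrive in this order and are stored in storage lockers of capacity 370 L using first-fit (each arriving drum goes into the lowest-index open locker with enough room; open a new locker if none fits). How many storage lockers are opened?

6

  210 → locker 1 (new)  [load 210/370]
  40 → locker 1  [load 250/370]
  260 → locker 2 (new)  [load 260/370]
  100 → locker 1  [load 350/370]
  60 → locker 2  [load 320/370]
  50 → locker 2  [load 370/370]
  280 → locker 3 (new)  [load 280/370]
  270 → locker 4 (new)  [load 270/370]
  200 → locker 5 (new)  [load 200/370]
  260 → locker 6 (new)  [load 260/370]
  50 → locker 3  [load 330/370]
6 storage lockers opened.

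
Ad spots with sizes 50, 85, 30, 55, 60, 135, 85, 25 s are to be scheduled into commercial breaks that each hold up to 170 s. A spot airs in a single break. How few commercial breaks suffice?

4

Total = 135 + 85 + 85 + 60 + 55 + 50 + 30 + 25 = 525 s.
Lower bound: ⌈525/170⌉ = 4 commercial breaks.
A packing using 4 commercial breaks:
  break 1: 135 + 30 = 165
  break 2: 85 + 85 = 170
  break 3: 60 + 55 + 50 = 165
  break 4: 25 = 25
This matches the lower bound, so 4 is optimal.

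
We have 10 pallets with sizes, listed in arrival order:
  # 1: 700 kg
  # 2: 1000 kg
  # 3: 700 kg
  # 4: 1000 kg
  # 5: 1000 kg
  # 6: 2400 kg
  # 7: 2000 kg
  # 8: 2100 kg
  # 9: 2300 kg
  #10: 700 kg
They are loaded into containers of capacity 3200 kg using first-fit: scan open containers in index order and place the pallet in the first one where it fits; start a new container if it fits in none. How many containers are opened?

6

  700 → container 1 (new)  [load 700/3200]
  1000 → container 1  [load 1700/3200]
  700 → container 1  [load 2400/3200]
  1000 → container 2 (new)  [load 1000/3200]
  1000 → container 2  [load 2000/3200]
  2400 → container 3 (new)  [load 2400/3200]
  2000 → container 4 (new)  [load 2000/3200]
  2100 → container 5 (new)  [load 2100/3200]
  2300 → container 6 (new)  [load 2300/3200]
  700 → container 1  [load 3100/3200]
6 containers opened.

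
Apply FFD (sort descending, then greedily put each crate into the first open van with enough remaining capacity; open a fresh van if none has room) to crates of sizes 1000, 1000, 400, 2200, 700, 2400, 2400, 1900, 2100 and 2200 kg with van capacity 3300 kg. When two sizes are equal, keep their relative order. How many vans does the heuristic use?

6

Sorted descending: 2400, 2400, 2200, 2200, 2100, 1900, 1000, 1000, 700, 400.
  2400 → van 1 (new)  [load 2400/3300]
  2400 → van 2 (new)  [load 2400/3300]
  2200 → van 3 (new)  [load 2200/3300]
  2200 → van 4 (new)  [load 2200/3300]
  2100 → van 5 (new)  [load 2100/3300]
  1900 → van 6 (new)  [load 1900/3300]
  1000 → van 3  [load 3200/3300]
  1000 → van 4  [load 3200/3300]
  700 → van 1  [load 3100/3300]
  400 → van 2  [load 2800/3300]
6 vans opened.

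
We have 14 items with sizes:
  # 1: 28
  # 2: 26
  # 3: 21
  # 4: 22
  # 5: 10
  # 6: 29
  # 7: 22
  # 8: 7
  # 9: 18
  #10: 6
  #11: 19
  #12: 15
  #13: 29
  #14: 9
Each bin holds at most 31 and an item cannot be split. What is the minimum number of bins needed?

10

Total = 29 + 29 + 28 + 26 + 22 + 22 + 21 + 19 + 18 + 15 + 10 + 9 + 7 + 6 = 261.
Lower bound: ⌈261/31⌉ = 9 bins.
A packing using 10 bins:
  bin 1: 29 = 29
  bin 2: 29 = 29
  bin 3: 28 = 28
  bin 4: 26 = 26
  bin 5: 22 + 9 = 31
  bin 6: 22 + 7 = 29
  bin 7: 21 + 10 = 31
  bin 8: 19 + 6 = 25
  bin 9: 18 = 18
  bin 10: 15 = 15
No arrangement into 9 bins stays within capacity, so 10 is optimal.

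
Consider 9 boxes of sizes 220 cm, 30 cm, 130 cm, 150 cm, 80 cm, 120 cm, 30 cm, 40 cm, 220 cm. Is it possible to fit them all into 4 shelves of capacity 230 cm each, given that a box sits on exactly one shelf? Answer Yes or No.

No

Total = 1020 cm; ⌈1020/230⌉ = 5.
At least 5 shelves are required, but only 4 are allowed.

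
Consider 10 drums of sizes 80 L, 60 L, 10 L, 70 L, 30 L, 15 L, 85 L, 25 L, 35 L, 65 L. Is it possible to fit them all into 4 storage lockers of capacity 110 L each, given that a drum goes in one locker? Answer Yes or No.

Total = 475 L; ⌈475/110⌉ = 5.
At least 5 storage lockers are required, but only 4 are allowed.

No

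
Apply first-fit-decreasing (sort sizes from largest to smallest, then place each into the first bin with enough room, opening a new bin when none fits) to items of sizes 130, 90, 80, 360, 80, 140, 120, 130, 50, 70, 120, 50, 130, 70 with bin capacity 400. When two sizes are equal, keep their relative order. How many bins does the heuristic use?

Sorted descending: 360, 140, 130, 130, 130, 120, 120, 90, 80, 80, 70, 70, 50, 50.
  360 → bin 1 (new)  [load 360/400]
  140 → bin 2 (new)  [load 140/400]
  130 → bin 2  [load 270/400]
  130 → bin 2  [load 400/400]
  130 → bin 3 (new)  [load 130/400]
  120 → bin 3  [load 250/400]
  120 → bin 3  [load 370/400]
  90 → bin 4 (new)  [load 90/400]
  80 → bin 4  [load 170/400]
  80 → bin 4  [load 250/400]
  70 → bin 4  [load 320/400]
  70 → bin 4  [load 390/400]
  50 → bin 5 (new)  [load 50/400]
  50 → bin 5  [load 100/400]
5 bins opened.

5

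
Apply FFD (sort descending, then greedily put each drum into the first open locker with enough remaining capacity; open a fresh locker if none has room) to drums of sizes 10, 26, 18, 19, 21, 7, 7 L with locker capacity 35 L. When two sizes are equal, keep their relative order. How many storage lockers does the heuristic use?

4

Sorted descending: 26, 21, 19, 18, 10, 7, 7.
  26 → locker 1 (new)  [load 26/35]
  21 → locker 2 (new)  [load 21/35]
  19 → locker 3 (new)  [load 19/35]
  18 → locker 4 (new)  [load 18/35]
  10 → locker 2  [load 31/35]
  7 → locker 1  [load 33/35]
  7 → locker 3  [load 26/35]
4 storage lockers opened.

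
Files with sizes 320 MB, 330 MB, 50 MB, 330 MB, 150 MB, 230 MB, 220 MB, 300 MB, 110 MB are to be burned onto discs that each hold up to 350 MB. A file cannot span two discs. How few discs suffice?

Total = 330 + 330 + 320 + 300 + 230 + 220 + 150 + 110 + 50 = 2040 MB.
Lower bound: ⌈2040/350⌉ = 6 discs.
A packing using 7 discs:
  disc 1: 330 = 330
  disc 2: 330 = 330
  disc 3: 320 = 320
  disc 4: 300 + 50 = 350
  disc 5: 230 + 110 = 340
  disc 6: 220 = 220
  disc 7: 150 = 150
No arrangement into 6 discs stays within capacity, so 7 is optimal.

7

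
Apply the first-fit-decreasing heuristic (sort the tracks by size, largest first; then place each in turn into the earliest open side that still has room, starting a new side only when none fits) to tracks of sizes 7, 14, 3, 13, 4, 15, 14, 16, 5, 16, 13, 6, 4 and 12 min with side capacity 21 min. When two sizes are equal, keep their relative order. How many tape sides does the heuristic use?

Sorted descending: 16, 16, 15, 14, 14, 13, 13, 12, 7, 6, 5, 4, 4, 3.
  16 → side 1 (new)  [load 16/21]
  16 → side 2 (new)  [load 16/21]
  15 → side 3 (new)  [load 15/21]
  14 → side 4 (new)  [load 14/21]
  14 → side 5 (new)  [load 14/21]
  13 → side 6 (new)  [load 13/21]
  13 → side 7 (new)  [load 13/21]
  12 → side 8 (new)  [load 12/21]
  7 → side 4  [load 21/21]
  6 → side 3  [load 21/21]
  5 → side 1  [load 21/21]
  4 → side 2  [load 20/21]
  4 → side 5  [load 18/21]
  3 → side 5  [load 21/21]
8 tape sides opened.

8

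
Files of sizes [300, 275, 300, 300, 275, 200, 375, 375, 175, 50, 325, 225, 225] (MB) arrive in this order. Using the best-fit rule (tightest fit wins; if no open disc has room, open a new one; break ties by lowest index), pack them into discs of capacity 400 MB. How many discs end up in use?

11

  300 → disc 1 (new)  [load 300/400]
  275 → disc 2 (new)  [load 275/400]
  300 → disc 3 (new)  [load 300/400]
  300 → disc 4 (new)  [load 300/400]
  275 → disc 5 (new)  [load 275/400]
  200 → disc 6 (new)  [load 200/400]
  375 → disc 7 (new)  [load 375/400]
  375 → disc 8 (new)  [load 375/400]
  175 → disc 6  [load 375/400]
  50 → disc 1  [load 350/400]
  325 → disc 9 (new)  [load 325/400]
  225 → disc 10 (new)  [load 225/400]
  225 → disc 11 (new)  [load 225/400]
11 discs opened.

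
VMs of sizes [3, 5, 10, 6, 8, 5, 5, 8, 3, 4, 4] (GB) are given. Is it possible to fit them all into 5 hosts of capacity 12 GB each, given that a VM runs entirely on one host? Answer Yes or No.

Total = 61 GB; ⌈61/12⌉ = 6.
At least 6 hosts are required, but only 5 are allowed.

No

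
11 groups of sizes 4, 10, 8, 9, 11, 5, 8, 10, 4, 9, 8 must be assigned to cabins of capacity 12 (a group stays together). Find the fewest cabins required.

9

Total = 11 + 10 + 10 + 9 + 9 + 8 + 8 + 8 + 5 + 4 + 4 = 86.
Lower bound: ⌈86/12⌉ = 8 cabins.
A packing using 9 cabins:
  cabin 1: 11 = 11
  cabin 2: 10 = 10
  cabin 3: 10 = 10
  cabin 4: 9 = 9
  cabin 5: 9 = 9
  cabin 6: 8 + 4 = 12
  cabin 7: 8 + 4 = 12
  cabin 8: 8 = 8
  cabin 9: 5 = 5
No arrangement into 8 cabins stays within capacity, so 9 is optimal.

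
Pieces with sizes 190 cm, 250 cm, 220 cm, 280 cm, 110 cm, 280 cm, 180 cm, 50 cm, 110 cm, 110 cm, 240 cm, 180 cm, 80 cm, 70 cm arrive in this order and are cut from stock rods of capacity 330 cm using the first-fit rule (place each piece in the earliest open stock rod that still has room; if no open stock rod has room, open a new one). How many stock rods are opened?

8

  190 → stock rod 1 (new)  [load 190/330]
  250 → stock rod 2 (new)  [load 250/330]
  220 → stock rod 3 (new)  [load 220/330]
  280 → stock rod 4 (new)  [load 280/330]
  110 → stock rod 1  [load 300/330]
  280 → stock rod 5 (new)  [load 280/330]
  180 → stock rod 6 (new)  [load 180/330]
  50 → stock rod 2  [load 300/330]
  110 → stock rod 3  [load 330/330]
  110 → stock rod 6  [load 290/330]
  240 → stock rod 7 (new)  [load 240/330]
  180 → stock rod 8 (new)  [load 180/330]
  80 → stock rod 7  [load 320/330]
  70 → stock rod 8  [load 250/330]
8 stock rods opened.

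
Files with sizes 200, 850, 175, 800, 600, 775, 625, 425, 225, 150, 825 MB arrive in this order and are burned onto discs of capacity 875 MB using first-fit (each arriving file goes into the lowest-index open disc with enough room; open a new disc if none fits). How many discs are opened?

  200 → disc 1 (new)  [load 200/875]
  850 → disc 2 (new)  [load 850/875]
  175 → disc 1  [load 375/875]
  800 → disc 3 (new)  [load 800/875]
  600 → disc 4 (new)  [load 600/875]
  775 → disc 5 (new)  [load 775/875]
  625 → disc 6 (new)  [load 625/875]
  425 → disc 1  [load 800/875]
  225 → disc 4  [load 825/875]
  150 → disc 6  [load 775/875]
  825 → disc 7 (new)  [load 825/875]
7 discs opened.

7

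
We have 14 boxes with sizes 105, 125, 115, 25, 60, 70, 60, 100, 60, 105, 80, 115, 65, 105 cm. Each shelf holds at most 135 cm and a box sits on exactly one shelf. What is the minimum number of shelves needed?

Total = 125 + 115 + 115 + 105 + 105 + 105 + 100 + 80 + 70 + 65 + 60 + 60 + 60 + 25 = 1190 cm.
Lower bound: ⌈1190/135⌉ = 9 shelves.
A packing using 11 shelves:
  shelf 1: 125 = 125
  shelf 2: 115 = 115
  shelf 3: 115 = 115
  shelf 4: 105 + 25 = 130
  shelf 5: 105 = 105
  shelf 6: 105 = 105
  shelf 7: 100 = 100
  shelf 8: 80 = 80
  shelf 9: 70 + 65 = 135
  shelf 10: 60 + 60 = 120
  shelf 11: 60 = 60
No arrangement into 10 shelves stays within capacity, so 11 is optimal.

11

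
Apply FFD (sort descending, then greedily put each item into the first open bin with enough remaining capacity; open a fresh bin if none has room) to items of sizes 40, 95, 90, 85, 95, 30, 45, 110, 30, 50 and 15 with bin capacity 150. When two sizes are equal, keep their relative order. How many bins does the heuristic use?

Sorted descending: 110, 95, 95, 90, 85, 50, 45, 40, 30, 30, 15.
  110 → bin 1 (new)  [load 110/150]
  95 → bin 2 (new)  [load 95/150]
  95 → bin 3 (new)  [load 95/150]
  90 → bin 4 (new)  [load 90/150]
  85 → bin 5 (new)  [load 85/150]
  50 → bin 2  [load 145/150]
  45 → bin 3  [load 140/150]
  40 → bin 1  [load 150/150]
  30 → bin 4  [load 120/150]
  30 → bin 4  [load 150/150]
  15 → bin 5  [load 100/150]
5 bins opened.

5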